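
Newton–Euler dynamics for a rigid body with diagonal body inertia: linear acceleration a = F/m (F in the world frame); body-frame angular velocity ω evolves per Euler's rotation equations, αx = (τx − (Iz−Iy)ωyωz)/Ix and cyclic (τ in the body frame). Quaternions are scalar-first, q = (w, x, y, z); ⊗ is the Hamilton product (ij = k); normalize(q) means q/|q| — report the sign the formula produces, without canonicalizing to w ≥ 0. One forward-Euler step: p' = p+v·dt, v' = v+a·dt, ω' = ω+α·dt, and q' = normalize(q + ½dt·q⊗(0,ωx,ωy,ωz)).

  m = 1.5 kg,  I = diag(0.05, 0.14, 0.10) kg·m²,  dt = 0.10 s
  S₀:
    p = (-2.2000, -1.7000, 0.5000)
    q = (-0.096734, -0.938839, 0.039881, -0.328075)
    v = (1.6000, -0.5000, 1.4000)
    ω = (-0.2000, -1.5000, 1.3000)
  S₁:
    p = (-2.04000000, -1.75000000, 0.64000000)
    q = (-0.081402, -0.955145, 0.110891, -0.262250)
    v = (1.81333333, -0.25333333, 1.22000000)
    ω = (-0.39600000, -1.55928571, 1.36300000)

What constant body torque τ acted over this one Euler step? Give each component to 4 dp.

τ = (-0.0200, -0.0700, 0.0900)

rate change Δω = (-0.19600000, -0.05928571, 0.06300000)
ω₀×(Iω₀) = (0.0780, 0.0130, 0.0270)
applied torque τ = (-0.0200, -0.0700, 0.0900)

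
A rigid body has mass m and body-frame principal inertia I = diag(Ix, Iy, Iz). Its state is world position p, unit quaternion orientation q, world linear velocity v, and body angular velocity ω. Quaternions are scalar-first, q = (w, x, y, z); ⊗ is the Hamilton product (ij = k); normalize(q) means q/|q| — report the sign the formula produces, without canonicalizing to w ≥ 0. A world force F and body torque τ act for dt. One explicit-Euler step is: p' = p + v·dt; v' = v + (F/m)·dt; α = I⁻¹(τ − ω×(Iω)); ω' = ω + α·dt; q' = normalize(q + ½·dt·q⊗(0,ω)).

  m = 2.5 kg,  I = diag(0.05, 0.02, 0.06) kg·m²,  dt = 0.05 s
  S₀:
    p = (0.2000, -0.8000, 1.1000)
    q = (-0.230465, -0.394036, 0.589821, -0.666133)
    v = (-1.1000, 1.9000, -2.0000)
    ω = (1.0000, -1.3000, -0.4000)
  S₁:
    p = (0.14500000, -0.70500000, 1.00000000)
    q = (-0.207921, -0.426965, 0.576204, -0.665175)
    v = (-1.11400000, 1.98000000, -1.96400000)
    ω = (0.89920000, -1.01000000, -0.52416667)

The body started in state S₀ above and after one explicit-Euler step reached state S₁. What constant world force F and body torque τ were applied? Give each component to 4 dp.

F = (-0.7000, 4.0000, 1.8000)
τ = (-0.0800, 0.1200, -0.1100)

velocity change Δv = (-0.01400000, 0.08000000, 0.03600000)
F = m·Δv/dt = (-0.7000, 4.0000, 1.8000)
ω₁ − ω₀ = (-0.10080000, 0.29000000, -0.12416667)
precession coupling = (0.0208, 0.0040, 0.0390)
applied torque τ = (-0.0800, 0.1200, -0.1100)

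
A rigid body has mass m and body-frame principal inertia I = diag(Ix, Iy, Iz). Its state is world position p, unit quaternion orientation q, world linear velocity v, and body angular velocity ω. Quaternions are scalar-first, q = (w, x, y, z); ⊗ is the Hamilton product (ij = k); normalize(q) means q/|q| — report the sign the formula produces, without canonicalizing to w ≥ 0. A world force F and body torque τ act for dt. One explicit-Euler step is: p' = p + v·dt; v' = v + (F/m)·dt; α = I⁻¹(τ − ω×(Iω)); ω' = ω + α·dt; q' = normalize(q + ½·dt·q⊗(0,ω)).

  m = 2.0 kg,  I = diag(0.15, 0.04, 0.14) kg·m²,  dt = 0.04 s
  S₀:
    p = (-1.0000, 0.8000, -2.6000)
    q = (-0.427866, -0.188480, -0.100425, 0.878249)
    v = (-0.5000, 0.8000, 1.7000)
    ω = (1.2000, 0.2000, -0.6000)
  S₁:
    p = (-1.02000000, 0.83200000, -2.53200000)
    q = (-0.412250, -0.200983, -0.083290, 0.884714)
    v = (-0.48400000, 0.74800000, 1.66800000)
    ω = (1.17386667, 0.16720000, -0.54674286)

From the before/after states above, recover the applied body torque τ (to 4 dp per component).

τ = (-0.1100, -0.0400, 0.1600)

rate change Δω = (-0.02613333, -0.03280000, 0.05325714)
precession coupling = (-0.0120, -0.0072, -0.0264)
I·α + gyro = (-0.1100, -0.0400, 0.1600)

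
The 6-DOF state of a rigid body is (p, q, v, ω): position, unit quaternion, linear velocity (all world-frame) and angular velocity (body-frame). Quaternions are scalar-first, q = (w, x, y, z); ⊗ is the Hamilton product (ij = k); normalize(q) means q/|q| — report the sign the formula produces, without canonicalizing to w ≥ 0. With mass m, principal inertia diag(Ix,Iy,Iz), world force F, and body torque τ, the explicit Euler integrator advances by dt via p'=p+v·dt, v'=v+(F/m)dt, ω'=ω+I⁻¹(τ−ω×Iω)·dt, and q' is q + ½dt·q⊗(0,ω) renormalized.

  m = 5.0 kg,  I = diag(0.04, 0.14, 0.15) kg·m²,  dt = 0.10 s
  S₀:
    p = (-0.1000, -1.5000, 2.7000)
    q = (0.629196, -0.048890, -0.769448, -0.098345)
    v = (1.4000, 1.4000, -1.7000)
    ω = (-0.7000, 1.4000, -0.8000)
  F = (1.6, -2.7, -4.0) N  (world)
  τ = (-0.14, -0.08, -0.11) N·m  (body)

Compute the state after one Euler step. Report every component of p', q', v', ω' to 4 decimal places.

ω×(Iω) gyroscopic = (-0.0112, -0.0616, -0.0980)
(τ − ω×Iω)/I = (-3.2200, -0.1314, -0.0800)
new body rate ω' = (-1.0220, 1.3869, -0.8080)
2q̇ = q⊗(0,ω) = (0.9643282, 0.3128042, 0.9106039, -1.1104164)
updated quaternion q' = (0.6748, -0.0331, -0.7211, -0.1533)
a = F/m = (0.3200, -0.5400, -0.8000)
p' = p + v·dt = (0.0400, -1.3600, 2.5300)
v' = v + a·dt = (1.4320, 1.3460, -1.7800)

p' = (0.0400, -1.3600, 2.5300)
q' = (0.6748, -0.0331, -0.7211, -0.1533)
v' = (1.4320, 1.3460, -1.7800)
ω' = (-1.0220, 1.3869, -0.8080)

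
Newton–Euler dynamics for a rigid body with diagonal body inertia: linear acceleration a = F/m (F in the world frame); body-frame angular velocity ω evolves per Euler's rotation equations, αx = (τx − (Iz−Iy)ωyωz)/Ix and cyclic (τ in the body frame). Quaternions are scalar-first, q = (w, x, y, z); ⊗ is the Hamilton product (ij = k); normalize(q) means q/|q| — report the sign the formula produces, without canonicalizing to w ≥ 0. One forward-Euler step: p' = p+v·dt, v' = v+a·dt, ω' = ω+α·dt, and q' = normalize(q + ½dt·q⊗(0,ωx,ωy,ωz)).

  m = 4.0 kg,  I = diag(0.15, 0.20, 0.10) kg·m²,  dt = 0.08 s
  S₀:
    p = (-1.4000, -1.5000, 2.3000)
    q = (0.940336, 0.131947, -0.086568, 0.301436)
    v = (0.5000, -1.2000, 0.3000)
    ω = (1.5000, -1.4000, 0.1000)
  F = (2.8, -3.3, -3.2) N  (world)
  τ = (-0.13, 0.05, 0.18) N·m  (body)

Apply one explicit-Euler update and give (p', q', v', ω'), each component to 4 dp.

p' = (-1.3600, -1.5960, 2.3240)
q' = (0.9233, 0.2042, -0.1213, 0.3020)
v' = (0.5560, -1.2660, 0.2360)
ω' = (1.4232, -1.3830, 0.3280)

precession coupling ω×(Iω) = (0.0140, 0.0075, -0.1050)
angular accel α = (-0.9600, 0.2125, 2.8500)
new body rate ω' = (1.4232, -1.3830, 0.3280)
2q̇ = q⊗(0,ω) = (-0.3492593, 1.8238576, -0.8775111, 0.0391598)
q + ½dt·q⊗(0,ω), renormalized = (0.9233, 0.2042, -0.1213, 0.3020)
a = F/m = (0.7000, -0.8250, -0.8000)
new position p' = (-1.3600, -1.5960, 2.3240)
new velocity v' = (0.5560, -1.2660, 0.2360)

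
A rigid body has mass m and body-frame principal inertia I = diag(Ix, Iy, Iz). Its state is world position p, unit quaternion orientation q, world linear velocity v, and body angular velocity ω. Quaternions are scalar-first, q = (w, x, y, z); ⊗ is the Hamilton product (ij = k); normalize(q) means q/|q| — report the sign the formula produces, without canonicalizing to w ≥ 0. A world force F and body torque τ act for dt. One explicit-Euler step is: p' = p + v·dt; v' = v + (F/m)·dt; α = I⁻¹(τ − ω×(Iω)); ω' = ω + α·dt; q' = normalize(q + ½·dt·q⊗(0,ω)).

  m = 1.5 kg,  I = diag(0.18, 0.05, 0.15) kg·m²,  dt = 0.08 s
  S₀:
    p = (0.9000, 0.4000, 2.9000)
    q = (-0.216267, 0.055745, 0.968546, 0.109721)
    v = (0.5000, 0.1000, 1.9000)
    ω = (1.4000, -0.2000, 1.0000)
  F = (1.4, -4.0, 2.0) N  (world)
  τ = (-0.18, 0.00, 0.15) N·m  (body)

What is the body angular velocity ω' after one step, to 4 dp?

ω' = (1.3289, -0.2672, 1.0606)

gyro term ω×Iω = (-0.0200, 0.0420, 0.0364)
α = I⁻¹(τ − ω×Iω) = (-0.8889, -0.8400, 0.7573)
new body rate ω' = (1.3289, -0.2672, 1.0606)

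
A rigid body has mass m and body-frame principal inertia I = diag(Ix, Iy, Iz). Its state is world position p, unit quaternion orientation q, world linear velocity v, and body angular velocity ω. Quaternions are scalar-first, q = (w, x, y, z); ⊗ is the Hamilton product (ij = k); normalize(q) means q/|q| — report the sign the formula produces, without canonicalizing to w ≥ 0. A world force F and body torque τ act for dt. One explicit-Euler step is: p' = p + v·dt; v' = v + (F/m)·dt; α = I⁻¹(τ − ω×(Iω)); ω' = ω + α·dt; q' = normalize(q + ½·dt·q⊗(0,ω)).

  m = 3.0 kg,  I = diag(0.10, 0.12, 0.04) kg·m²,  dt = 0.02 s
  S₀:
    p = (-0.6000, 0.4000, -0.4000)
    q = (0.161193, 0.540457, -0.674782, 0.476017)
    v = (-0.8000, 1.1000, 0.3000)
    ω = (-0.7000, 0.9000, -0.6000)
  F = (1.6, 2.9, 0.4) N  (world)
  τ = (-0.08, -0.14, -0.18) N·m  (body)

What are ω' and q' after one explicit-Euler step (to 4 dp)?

ω×(Iω) gyroscopic = (0.0432, 0.0252, -0.0126)
angular accel α = (-1.2320, -1.3767, -4.1850)
ω + α·dt = (-0.7246, 0.8725, -0.6837)
Hamilton product q⊗(0,ω) = (1.2712339, -0.1363812, 0.1361360, -0.0826519)
updated quaternion q' = (0.1739, 0.5390, -0.6734, 0.4752)

ω' = (-0.7246, 0.8725, -0.6837)
q' = (0.1739, 0.5390, -0.6734, 0.4752)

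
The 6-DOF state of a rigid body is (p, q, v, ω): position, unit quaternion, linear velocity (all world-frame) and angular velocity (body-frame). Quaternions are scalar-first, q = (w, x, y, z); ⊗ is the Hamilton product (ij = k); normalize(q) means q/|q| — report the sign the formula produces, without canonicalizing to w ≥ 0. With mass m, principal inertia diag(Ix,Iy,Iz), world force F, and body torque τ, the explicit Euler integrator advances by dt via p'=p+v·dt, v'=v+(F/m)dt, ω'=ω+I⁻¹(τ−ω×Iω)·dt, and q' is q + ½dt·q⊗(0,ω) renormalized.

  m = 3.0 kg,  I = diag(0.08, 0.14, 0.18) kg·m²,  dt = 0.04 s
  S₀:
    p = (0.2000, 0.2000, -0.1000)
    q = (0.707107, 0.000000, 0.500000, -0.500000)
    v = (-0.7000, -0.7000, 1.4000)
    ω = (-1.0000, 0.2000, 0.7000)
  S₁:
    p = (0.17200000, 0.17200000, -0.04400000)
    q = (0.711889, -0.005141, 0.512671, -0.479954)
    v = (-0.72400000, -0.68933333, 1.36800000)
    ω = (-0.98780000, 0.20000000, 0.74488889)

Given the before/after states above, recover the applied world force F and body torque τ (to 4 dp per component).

F = (-1.8000, 0.8000, -2.4000)
τ = (0.0300, 0.0700, 0.1900)

Δω = ω₁−ω₀ = (0.01220000, 0.00000000, 0.04488889)
gyro term ω₀×Iω₀ = (0.0056, 0.0700, -0.0120)
applied torque τ = (0.0300, 0.0700, 0.1900)
velocity change Δv = (-0.02400000, 0.01066667, -0.03200000)
applied force F = (-1.8000, 0.8000, -2.4000)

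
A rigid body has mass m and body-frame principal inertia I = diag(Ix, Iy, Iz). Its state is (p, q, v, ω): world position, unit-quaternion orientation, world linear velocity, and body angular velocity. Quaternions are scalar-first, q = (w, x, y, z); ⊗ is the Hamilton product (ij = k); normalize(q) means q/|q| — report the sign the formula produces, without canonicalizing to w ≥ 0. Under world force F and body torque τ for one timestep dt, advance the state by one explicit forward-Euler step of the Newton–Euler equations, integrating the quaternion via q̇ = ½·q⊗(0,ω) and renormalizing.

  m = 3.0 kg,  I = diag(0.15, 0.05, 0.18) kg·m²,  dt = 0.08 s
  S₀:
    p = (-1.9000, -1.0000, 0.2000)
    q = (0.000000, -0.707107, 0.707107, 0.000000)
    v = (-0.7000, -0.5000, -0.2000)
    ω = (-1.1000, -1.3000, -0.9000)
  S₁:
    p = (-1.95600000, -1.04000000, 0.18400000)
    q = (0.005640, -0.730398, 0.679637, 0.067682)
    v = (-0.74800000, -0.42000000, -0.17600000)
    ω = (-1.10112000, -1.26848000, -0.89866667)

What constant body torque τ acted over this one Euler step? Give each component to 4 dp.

Δω = ω₁−ω₀ = (-0.00112000, 0.03152000, 0.00133333)
I·α + gyro = (0.1500, -0.0100, -0.1400)

τ = (0.1500, -0.0100, -0.1400)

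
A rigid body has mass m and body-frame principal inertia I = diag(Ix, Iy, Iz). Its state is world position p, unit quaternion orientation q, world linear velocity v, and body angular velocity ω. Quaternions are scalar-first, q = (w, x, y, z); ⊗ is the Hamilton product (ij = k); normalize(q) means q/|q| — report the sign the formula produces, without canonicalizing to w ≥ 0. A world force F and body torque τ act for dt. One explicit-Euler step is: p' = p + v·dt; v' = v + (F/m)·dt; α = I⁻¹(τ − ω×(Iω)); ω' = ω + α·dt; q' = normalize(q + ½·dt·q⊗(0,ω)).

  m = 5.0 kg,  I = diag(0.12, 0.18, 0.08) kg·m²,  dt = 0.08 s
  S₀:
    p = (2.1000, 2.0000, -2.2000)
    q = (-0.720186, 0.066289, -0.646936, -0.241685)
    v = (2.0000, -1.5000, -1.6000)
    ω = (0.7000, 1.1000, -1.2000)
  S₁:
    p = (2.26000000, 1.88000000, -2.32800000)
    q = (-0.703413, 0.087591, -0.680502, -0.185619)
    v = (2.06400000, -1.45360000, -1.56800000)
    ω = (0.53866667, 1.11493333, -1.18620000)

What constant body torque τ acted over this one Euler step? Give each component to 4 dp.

τ = (-0.1100, 0.0000, 0.0600)

rate change Δω = (-0.16133333, 0.01493333, 0.01380000)
precession coupling = (0.1320, -0.0336, 0.0462)
I·α + gyro = (-0.1100, 0.0000, 0.0600)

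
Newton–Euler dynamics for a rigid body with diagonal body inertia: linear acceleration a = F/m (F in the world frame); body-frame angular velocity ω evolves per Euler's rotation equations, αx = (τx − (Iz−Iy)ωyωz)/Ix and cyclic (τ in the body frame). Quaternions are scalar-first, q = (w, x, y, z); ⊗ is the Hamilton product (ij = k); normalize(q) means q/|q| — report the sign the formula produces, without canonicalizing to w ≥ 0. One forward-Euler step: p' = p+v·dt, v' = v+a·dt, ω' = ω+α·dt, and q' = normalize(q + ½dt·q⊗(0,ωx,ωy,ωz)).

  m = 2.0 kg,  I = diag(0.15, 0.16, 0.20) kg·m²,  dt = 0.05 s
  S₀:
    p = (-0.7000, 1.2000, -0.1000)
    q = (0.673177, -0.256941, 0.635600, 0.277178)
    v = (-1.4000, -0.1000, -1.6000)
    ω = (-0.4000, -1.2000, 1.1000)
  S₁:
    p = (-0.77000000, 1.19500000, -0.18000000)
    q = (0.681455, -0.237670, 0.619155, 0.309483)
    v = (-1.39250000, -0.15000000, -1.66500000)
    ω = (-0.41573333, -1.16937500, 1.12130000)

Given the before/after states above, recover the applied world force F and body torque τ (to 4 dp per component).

velocity change Δv = (0.00750000, -0.05000000, -0.06500000)
applied force F = (0.3000, -2.0000, -2.6000)
rate change Δω = (-0.01573333, 0.03062500, 0.02130000)
I·α + gyro = (-0.1000, 0.1200, 0.0900)

F = (0.3000, -2.0000, -2.6000)
τ = (-0.1000, 0.1200, 0.0900)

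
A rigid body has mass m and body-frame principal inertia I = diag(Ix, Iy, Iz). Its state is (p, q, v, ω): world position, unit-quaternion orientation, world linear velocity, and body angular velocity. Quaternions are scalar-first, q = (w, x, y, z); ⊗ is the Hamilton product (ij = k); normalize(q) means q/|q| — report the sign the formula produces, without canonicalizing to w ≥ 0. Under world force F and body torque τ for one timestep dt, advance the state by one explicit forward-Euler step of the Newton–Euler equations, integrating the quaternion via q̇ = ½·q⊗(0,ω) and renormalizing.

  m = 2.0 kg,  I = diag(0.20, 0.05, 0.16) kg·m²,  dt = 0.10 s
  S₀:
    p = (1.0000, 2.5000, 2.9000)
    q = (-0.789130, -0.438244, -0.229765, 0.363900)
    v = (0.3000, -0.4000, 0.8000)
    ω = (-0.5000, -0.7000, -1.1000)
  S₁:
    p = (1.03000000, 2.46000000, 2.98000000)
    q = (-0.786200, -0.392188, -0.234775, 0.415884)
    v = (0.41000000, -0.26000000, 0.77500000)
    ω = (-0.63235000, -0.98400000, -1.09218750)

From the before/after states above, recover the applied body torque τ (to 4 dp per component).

τ = (-0.1800, -0.1200, -0.0400)

Δω = ω₁−ω₀ = (-0.13235000, -0.28400000, 0.00781250)
τ = I·(Δω/dt) + ω₀×(Iω₀) = (-0.1800, -0.1200, -0.0400)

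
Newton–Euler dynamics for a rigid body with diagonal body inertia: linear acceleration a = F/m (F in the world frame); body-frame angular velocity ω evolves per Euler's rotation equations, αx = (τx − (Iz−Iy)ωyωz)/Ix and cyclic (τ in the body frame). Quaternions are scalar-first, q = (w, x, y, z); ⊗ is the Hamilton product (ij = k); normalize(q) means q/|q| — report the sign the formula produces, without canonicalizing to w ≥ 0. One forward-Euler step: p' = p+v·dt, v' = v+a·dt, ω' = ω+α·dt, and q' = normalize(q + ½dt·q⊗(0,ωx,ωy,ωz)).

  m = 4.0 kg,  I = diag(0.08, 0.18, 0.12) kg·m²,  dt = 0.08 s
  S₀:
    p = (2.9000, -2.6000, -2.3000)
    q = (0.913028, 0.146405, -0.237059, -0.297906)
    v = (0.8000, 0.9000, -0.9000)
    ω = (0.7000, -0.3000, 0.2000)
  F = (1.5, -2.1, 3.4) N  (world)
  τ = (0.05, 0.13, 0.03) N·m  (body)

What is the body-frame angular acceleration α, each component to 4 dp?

precession coupling ω×(Iω) = (0.0036, -0.0056, -0.0210)
α = I⁻¹(τ − ω×Iω) = (0.5800, 0.7533, 0.4250)

α = (0.5800, 0.7533, 0.4250)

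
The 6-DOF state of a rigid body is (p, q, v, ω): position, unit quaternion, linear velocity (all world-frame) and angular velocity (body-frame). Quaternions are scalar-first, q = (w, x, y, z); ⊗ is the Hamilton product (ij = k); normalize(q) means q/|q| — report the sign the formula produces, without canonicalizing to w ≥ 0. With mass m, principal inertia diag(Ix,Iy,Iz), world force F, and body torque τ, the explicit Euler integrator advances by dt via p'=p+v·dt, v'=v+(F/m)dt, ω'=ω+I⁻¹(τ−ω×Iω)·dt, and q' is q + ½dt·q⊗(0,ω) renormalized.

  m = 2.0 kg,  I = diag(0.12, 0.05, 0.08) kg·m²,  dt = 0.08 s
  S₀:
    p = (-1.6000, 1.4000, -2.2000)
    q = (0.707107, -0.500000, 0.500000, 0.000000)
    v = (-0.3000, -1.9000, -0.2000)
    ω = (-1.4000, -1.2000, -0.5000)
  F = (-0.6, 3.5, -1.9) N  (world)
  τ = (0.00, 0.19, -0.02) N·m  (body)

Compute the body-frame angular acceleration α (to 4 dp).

precession coupling ω×(Iω) = (0.0180, 0.0280, -0.1176)
α = I⁻¹(τ − ω×Iω) = (-0.1500, 3.2400, 1.2200)

α = (-0.1500, 3.2400, 1.2200)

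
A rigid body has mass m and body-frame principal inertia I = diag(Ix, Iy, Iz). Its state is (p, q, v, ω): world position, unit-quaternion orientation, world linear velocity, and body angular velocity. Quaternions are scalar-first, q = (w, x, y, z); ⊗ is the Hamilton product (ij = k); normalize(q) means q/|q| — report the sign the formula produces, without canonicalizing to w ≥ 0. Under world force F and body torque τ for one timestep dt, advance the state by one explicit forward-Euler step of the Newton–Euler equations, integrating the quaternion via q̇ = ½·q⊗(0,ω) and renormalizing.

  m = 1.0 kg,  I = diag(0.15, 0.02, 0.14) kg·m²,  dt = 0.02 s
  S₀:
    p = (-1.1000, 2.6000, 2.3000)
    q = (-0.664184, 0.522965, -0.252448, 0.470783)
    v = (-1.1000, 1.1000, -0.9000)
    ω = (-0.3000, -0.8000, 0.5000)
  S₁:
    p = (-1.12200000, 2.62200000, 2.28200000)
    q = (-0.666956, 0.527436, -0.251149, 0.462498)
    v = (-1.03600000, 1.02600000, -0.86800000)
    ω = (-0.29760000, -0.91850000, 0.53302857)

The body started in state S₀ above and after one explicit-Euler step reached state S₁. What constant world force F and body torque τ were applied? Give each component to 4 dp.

F = (3.2000, -3.7000, 1.6000)
τ = (-0.0300, -0.1200, 0.2000)

rate change Δω = (0.00240000, -0.11850000, 0.03302857)
precession coupling = (-0.0480, -0.0015, -0.0312)
I·α + gyro = (-0.0300, -0.1200, 0.2000)
Δv = v₁−v₀ = (0.06400000, -0.07400000, 0.03200000)
applied force F = (3.2000, -3.7000, 1.6000)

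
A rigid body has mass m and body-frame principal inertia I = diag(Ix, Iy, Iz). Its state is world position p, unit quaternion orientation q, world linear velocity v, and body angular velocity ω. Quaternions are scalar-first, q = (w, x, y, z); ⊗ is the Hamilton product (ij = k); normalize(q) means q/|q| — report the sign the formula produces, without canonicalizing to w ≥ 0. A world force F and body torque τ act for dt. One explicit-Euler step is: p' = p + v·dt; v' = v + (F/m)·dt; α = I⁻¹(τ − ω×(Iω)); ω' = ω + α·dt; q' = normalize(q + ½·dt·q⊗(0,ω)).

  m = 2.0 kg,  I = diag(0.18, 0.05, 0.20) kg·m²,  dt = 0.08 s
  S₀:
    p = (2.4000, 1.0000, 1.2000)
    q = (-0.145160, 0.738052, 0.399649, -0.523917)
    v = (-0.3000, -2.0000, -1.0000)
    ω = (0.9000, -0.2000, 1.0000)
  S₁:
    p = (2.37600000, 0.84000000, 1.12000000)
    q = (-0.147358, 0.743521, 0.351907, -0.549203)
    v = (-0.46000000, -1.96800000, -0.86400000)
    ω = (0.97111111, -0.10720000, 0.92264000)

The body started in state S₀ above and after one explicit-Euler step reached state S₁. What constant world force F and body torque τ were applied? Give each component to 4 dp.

F = (-4.0000, 0.8000, 3.4000)
τ = (0.1300, 0.0400, -0.1700)

ω₁ − ω₀ = (0.07111111, 0.09280000, -0.07736000)
ω₀×(Iω₀) = (-0.0300, -0.0180, 0.0234)
applied torque τ = (0.1300, 0.0400, -0.1700)
velocity change Δv = (-0.16000000, 0.03200000, 0.13600000)
m·(v₁−v₀)/dt = (-4.0000, 0.8000, 3.4000)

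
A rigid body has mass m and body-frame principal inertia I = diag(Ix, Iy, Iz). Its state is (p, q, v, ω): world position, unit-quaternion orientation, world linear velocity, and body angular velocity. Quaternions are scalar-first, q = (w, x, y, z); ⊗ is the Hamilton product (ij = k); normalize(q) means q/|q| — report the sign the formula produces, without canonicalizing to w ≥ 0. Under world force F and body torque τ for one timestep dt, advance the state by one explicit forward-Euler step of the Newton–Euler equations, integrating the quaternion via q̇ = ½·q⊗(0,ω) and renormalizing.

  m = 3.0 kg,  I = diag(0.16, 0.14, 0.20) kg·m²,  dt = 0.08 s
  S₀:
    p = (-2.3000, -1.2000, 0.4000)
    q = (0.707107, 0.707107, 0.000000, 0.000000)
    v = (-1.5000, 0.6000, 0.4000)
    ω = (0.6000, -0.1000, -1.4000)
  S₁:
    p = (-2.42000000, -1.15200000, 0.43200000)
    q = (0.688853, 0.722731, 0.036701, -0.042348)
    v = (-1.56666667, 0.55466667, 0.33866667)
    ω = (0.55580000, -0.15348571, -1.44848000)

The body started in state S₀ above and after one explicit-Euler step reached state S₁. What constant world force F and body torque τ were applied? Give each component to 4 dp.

v₁ − v₀ = (-0.06666667, -0.04533333, -0.06133333)
F = m·Δv/dt = (-2.5000, -1.7000, -2.3000)
ω₁ − ω₀ = (-0.04420000, -0.05348571, -0.04848000)
precession coupling = (0.0084, 0.0336, 0.0012)
τ = I·(Δω/dt) + ω₀×(Iω₀) = (-0.0800, -0.0600, -0.1200)

F = (-2.5000, -1.7000, -2.3000)
τ = (-0.0800, -0.0600, -0.1200)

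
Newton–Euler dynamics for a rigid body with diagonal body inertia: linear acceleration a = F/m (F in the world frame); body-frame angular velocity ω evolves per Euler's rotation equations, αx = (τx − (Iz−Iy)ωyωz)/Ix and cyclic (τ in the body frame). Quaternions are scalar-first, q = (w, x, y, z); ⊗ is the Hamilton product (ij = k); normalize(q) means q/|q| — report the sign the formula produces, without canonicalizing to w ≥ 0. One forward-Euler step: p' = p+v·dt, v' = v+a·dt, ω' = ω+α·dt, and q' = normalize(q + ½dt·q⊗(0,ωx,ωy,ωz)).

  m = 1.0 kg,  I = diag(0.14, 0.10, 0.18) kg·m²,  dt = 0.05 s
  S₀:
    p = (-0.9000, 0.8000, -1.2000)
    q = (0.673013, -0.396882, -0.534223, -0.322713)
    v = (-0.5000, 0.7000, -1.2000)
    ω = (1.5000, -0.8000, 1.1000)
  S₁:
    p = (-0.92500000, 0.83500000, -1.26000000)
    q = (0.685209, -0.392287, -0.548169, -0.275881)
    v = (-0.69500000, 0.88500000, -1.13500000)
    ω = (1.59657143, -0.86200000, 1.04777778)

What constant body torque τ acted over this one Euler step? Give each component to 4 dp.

rate change Δω = (0.09657143, -0.06200000, -0.05222222)
I·α + gyro = (0.2000, -0.1900, -0.1400)

τ = (0.2000, -0.1900, -0.1400)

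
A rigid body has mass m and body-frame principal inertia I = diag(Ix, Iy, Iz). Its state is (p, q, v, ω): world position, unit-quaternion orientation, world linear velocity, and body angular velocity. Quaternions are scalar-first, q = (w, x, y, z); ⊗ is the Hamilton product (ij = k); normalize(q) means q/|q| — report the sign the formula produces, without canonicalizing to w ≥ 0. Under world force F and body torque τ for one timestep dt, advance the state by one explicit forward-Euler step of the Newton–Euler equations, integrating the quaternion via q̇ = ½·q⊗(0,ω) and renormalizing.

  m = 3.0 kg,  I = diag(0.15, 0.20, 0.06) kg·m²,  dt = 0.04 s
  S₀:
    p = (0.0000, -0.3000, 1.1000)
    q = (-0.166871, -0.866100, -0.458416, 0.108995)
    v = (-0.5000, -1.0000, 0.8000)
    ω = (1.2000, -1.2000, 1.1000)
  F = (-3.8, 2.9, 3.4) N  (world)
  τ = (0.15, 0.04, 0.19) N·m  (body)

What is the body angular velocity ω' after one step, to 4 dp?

precession coupling ω×(Iω) = (0.1848, 0.1188, -0.0720)
α = I⁻¹(τ − ω×Iω) = (-0.2320, -0.3940, 4.3667)
new body rate ω' = (1.1907, -1.2158, 1.2747)

ω' = (1.1907, -1.2158, 1.2747)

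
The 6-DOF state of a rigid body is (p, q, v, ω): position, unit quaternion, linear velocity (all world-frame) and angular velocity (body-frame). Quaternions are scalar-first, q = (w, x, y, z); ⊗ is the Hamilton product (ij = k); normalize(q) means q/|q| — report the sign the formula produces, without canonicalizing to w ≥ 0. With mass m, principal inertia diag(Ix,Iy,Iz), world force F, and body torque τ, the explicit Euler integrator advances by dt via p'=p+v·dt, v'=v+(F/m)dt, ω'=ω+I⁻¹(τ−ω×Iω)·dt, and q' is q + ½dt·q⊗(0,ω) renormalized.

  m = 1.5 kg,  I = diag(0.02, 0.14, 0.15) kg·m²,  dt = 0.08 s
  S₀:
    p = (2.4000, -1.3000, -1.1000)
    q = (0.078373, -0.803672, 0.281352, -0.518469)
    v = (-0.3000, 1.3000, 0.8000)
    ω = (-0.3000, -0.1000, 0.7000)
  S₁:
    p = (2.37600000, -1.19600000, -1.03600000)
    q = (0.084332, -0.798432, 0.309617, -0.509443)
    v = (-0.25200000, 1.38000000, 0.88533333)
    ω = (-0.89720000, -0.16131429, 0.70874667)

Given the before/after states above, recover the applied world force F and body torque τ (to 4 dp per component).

rate change Δω = (-0.59720000, -0.06131429, 0.00874667)
ω₀×(Iω₀) = (-0.0007, 0.0273, 0.0036)
applied torque τ = (-0.1500, -0.0800, 0.0200)
Δv = v₁−v₀ = (0.04800000, 0.08000000, 0.08533333)
applied force F = (0.9000, 1.5000, 1.6000)

F = (0.9000, 1.5000, 1.6000)
τ = (-0.1500, -0.0800, 0.0200)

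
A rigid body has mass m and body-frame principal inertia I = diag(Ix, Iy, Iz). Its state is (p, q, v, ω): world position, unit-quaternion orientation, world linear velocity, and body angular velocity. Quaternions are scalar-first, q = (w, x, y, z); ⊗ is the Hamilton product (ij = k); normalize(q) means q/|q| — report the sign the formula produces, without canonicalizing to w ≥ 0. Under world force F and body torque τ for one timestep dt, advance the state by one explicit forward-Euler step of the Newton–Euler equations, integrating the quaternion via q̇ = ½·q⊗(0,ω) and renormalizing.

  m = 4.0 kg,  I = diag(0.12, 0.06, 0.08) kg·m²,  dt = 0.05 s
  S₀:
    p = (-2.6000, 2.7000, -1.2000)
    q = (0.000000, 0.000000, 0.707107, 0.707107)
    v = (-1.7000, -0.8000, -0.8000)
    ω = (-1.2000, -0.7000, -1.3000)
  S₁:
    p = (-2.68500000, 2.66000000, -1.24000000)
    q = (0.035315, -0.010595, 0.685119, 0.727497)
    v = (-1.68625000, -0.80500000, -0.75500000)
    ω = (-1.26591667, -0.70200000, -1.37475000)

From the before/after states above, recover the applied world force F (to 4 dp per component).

F = (1.1000, -0.4000, 3.6000)

velocity change Δv = (0.01375000, -0.00500000, 0.04500000)
applied force F = (1.1000, -0.4000, 3.6000)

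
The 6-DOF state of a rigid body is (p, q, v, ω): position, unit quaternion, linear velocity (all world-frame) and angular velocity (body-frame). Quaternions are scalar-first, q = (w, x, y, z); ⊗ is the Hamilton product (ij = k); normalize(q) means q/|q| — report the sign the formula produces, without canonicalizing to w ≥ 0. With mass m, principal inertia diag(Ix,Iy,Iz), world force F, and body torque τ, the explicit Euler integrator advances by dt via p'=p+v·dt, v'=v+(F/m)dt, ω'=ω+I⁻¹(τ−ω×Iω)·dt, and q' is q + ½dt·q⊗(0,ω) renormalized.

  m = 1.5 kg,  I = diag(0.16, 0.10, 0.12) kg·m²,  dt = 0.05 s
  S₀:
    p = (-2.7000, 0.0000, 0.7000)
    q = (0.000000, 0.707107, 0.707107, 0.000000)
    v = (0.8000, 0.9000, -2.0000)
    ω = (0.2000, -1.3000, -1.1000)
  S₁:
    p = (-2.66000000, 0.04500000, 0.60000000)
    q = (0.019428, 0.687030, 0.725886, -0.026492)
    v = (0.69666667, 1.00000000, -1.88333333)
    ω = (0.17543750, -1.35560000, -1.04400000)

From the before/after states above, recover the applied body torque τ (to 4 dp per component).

rate change Δω = (-0.02456250, -0.05560000, 0.05600000)
gyro term ω₀×Iω₀ = (0.0286, -0.0088, 0.0156)
applied torque τ = (-0.0500, -0.1200, 0.1500)

τ = (-0.0500, -0.1200, 0.1500)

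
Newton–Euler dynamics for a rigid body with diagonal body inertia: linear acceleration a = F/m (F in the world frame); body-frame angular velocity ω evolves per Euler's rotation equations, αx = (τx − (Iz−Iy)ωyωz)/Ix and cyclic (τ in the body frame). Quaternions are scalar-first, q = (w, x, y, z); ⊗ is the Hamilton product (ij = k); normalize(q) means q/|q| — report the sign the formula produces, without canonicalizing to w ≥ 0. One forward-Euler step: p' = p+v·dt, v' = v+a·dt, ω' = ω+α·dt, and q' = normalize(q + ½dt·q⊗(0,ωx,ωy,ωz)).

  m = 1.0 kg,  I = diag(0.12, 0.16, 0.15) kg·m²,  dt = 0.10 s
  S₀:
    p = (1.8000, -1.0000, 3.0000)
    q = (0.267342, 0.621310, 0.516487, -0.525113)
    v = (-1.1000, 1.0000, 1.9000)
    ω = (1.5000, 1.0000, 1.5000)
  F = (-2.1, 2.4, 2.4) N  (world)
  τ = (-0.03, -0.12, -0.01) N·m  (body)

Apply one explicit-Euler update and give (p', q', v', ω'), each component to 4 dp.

new position p' = (1.6900, -0.9000, 3.1900)
new velocity v' = (-1.3100, 1.2400, 2.1400)
gyro term ω×Iω = (-0.0150, -0.0675, 0.0600)
α = I⁻¹(τ − ω×Iω) = (-0.1250, -0.3281, -0.4667)
new body rate ω' = (1.4875, 0.9672, 1.4533)
q⊗(0,ω) = (-0.6607825, 1.7008565, -1.4522925, 0.2475925)
updated quaternion q' = (0.2327, 0.7015, 0.4409, -0.5092)

p' = (1.6900, -0.9000, 3.1900)
q' = (0.2327, 0.7015, 0.4409, -0.5092)
v' = (-1.3100, 1.2400, 2.1400)
ω' = (1.4875, 0.9672, 1.4533)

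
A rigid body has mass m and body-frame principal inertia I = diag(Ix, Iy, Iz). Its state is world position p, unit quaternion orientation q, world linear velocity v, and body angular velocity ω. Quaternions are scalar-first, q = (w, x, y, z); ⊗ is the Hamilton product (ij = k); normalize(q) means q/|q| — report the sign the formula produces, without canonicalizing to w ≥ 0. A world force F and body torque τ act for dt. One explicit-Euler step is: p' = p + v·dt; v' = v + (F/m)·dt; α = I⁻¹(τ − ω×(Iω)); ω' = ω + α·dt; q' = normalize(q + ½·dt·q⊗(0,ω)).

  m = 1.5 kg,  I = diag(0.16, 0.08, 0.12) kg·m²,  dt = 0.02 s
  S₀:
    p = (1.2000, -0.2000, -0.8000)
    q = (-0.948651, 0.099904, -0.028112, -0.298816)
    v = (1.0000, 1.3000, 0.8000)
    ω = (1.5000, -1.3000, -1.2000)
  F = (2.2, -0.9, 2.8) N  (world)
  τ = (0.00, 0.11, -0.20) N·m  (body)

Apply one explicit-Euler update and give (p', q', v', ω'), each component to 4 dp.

precession coupling ω×(Iω) = (0.0624, -0.0720, 0.1560)
angular accel α = (-0.3900, 2.2750, -2.9667)
new body rate ω' = (1.4922, -1.2545, -1.2593)
Hamilton product q⊗(0,ω) = (-0.5449808, -1.7777029, 0.9049071, 1.0506740)
updated quaternion q' = (-0.9538, 0.0821, -0.0191, -0.2882)
a = (1.4667, -0.6000, 1.8667)
new position p' = (1.2200, -0.1740, -0.7840)
new velocity v' = (1.0293, 1.2880, 0.8373)

p' = (1.2200, -0.1740, -0.7840)
q' = (-0.9538, 0.0821, -0.0191, -0.2882)
v' = (1.0293, 1.2880, 0.8373)
ω' = (1.4922, -1.2545, -1.2593)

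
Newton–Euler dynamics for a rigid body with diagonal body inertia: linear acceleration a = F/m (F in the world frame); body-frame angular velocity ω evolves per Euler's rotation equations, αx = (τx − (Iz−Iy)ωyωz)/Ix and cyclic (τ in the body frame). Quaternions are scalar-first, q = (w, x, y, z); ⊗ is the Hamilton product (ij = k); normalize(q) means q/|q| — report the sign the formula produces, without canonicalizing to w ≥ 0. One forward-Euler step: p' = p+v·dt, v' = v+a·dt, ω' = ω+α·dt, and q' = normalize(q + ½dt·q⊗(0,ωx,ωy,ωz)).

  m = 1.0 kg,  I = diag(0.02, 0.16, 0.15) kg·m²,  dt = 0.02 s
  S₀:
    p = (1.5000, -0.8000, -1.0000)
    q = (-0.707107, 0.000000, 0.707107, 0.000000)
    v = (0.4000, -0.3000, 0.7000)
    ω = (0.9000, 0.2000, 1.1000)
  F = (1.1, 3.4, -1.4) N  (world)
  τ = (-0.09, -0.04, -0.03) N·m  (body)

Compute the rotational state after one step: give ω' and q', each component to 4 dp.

precession coupling ω×(Iω) = (-0.0022, -0.1287, 0.0252)
angular accel α = (-4.3900, 0.5544, -0.3680)
new body rate ω' = (0.8122, 0.2111, 1.0926)
q⊗(0,ω) = (-0.1414214, 0.1414214, -0.1414214, -1.4142140)
q + ½dt·q⊗(0,ω), renormalized = (-0.7084, 0.0014, 0.7056, -0.0141)

ω' = (0.8122, 0.2111, 1.0926)
q' = (-0.7084, 0.0014, 0.7056, -0.0141)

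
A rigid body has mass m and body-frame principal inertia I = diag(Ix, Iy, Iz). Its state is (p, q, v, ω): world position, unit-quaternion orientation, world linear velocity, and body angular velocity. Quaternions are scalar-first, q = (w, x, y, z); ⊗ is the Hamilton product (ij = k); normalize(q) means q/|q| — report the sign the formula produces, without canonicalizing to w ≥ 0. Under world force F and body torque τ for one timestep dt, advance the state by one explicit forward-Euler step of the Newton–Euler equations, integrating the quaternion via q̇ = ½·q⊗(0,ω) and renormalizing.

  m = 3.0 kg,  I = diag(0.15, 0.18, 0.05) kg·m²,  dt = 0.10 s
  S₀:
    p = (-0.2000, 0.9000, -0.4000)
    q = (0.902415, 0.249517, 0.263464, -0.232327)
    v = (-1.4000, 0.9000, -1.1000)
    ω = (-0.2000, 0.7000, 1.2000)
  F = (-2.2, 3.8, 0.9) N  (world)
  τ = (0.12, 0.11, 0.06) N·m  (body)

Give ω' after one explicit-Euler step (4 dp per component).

ω' = (-0.0472, 0.7744, 1.3284)

gyro term ω×Iω = (-0.1092, -0.0240, -0.0042)
α = I⁻¹(τ − ω×Iω) = (1.5280, 0.7444, 1.2840)
ω' = ω + α·dt = (-0.0472, 0.7744, 1.3284)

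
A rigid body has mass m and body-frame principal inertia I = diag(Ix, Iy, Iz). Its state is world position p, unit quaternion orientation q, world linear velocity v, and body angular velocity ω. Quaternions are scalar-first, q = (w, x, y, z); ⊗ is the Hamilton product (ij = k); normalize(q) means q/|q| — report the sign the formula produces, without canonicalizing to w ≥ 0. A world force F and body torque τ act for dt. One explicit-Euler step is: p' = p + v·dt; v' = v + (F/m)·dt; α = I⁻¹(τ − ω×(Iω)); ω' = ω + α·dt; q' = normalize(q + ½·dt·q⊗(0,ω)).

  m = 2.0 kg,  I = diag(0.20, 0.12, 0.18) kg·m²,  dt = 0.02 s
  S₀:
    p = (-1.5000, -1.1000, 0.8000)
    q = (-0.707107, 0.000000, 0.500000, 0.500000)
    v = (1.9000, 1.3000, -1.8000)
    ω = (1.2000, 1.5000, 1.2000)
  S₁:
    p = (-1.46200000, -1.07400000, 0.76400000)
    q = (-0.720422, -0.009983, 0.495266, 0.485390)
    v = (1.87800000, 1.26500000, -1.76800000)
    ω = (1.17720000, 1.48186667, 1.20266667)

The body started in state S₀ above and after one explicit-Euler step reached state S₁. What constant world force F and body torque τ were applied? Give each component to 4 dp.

Δv = v₁−v₀ = (-0.02200000, -0.03500000, 0.03200000)
F = m·Δv/dt = (-2.2000, -3.5000, 3.2000)
Δω = ω₁−ω₀ = (-0.02280000, -0.01813333, 0.00266667)
gyro term ω₀×Iω₀ = (0.1080, 0.0288, -0.1440)
τ = I·(Δω/dt) + ω₀×(Iω₀) = (-0.1200, -0.0800, -0.1200)

F = (-2.2000, -3.5000, 3.2000)
τ = (-0.1200, -0.0800, -0.1200)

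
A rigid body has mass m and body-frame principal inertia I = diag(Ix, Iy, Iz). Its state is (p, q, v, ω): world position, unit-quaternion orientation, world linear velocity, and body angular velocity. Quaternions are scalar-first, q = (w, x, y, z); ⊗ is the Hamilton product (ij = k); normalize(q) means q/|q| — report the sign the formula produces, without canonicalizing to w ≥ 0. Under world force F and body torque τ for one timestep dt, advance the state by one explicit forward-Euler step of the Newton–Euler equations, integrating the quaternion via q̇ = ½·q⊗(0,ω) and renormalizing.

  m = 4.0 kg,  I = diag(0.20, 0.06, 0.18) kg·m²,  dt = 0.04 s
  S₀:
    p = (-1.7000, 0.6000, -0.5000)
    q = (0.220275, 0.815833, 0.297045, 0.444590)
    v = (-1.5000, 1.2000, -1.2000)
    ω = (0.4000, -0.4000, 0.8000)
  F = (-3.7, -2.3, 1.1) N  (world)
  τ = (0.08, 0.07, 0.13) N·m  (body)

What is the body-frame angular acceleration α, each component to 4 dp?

gyro term ω×Iω = (-0.0384, 0.0064, 0.0224)
(τ − ω×Iω)/I = (0.5920, 1.0600, 0.5978)

α = (0.5920, 1.0600, 0.5978)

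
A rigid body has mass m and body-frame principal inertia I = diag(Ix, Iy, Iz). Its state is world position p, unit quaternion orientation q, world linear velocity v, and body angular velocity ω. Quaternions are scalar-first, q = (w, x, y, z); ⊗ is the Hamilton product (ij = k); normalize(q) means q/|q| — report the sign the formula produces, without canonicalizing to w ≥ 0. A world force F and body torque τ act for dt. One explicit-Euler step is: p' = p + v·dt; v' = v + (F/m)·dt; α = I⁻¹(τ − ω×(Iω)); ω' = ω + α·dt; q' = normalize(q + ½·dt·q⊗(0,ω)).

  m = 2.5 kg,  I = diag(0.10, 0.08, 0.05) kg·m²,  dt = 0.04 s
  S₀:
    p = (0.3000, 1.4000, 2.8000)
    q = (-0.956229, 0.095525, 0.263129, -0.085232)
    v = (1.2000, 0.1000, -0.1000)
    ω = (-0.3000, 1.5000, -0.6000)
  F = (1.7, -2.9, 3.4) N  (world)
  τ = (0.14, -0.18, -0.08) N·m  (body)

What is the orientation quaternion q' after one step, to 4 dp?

q⊗(0,ω) = (-0.4171752, 0.2568393, -1.3514589, 0.7959636)
q' = normalize(q + ½dt·q⊗(0,ω)) = (-0.9641, 0.1006, 0.2360, -0.0693)

q' = (-0.9641, 0.1006, 0.2360, -0.0693)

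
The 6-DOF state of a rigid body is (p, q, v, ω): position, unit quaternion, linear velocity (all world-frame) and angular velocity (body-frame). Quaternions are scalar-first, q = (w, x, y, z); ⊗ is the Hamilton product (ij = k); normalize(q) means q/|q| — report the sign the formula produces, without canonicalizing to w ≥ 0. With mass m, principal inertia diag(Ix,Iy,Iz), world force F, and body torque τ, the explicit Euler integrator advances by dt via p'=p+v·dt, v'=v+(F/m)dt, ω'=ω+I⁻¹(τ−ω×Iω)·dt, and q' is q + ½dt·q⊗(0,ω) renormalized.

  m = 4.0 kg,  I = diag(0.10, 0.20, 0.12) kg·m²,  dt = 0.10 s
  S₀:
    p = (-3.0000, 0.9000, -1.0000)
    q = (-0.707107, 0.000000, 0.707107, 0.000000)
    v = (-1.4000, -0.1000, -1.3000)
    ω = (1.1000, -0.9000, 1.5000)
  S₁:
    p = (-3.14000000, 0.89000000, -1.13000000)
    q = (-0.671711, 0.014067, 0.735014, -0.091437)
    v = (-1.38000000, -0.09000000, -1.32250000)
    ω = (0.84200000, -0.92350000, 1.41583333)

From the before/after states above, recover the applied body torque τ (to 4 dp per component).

Δω = ω₁−ω₀ = (-0.25800000, -0.02350000, -0.08416667)
applied torque τ = (-0.1500, -0.0800, -0.2000)

τ = (-0.1500, -0.0800, -0.2000)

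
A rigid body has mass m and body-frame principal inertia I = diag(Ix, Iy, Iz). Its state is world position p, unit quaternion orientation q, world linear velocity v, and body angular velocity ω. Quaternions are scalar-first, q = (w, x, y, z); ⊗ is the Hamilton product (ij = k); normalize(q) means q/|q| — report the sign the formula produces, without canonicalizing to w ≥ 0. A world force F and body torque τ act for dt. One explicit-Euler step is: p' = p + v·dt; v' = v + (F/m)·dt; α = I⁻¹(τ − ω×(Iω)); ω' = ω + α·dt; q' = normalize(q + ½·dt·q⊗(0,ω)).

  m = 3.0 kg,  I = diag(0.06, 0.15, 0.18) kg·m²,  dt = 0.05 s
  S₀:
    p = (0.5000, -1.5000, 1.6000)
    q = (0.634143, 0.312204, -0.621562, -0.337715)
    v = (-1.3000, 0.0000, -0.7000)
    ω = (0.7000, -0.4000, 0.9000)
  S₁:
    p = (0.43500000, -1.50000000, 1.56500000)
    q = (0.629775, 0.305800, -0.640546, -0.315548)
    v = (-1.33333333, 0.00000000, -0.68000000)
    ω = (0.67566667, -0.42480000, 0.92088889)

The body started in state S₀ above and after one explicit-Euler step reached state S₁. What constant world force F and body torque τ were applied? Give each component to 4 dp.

F = (-2.0000, 0.0000, 1.2000)
τ = (-0.0400, -0.1500, 0.0500)

rate change Δω = (-0.02433333, -0.02480000, 0.02088889)
ω₀×(Iω₀) = (-0.0108, -0.0756, -0.0252)
τ = I·(Δω/dt) + ω₀×(Iω₀) = (-0.0400, -0.1500, 0.0500)
Δv = v₁−v₀ = (-0.03333333, 0.00000000, 0.02000000)
F = m·Δv/dt = (-2.0000, 0.0000, 1.2000)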